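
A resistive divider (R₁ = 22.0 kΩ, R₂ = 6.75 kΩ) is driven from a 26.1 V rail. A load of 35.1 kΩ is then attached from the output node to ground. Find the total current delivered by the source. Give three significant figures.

I ≈ 0.944 mA

R₂‖R_L = 5.661 kΩ, so the source sees R₁ + R₂‖R_L = 27.66 kΩ.
I = 26.1 V / 27.66 kΩ = 0.944 mA.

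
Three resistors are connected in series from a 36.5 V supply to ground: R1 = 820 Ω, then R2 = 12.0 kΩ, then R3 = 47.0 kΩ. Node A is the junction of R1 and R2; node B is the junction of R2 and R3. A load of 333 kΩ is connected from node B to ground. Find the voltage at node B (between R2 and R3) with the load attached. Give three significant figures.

V ≈ 27.8 V

At node B, R3 is in parallel with the load: R3‖R_L = 41190 Ω.
Below node A the resistance is R2 + (R3‖R_L) = 53190 Ω, so V_A = 36.5 × 53190/54010 = 35.95 V.
Then V_B = V_A × (R3‖R_L)/(R2 + R3‖R_L) = 35.95 × 41190/53190 = 27.8 V.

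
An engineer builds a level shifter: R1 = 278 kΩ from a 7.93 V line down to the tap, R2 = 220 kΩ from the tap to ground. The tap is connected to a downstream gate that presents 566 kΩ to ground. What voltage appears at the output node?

V_out ≈ 2.88 V

The load sits in parallel with R2: R2‖R_L = (220 × 566) / (220 + 566) = 158.4 kΩ.
V_out = 7.93 × 158.4 / (278 + 158.4) = 7.93 × 158.4/436.4 = 2.88 V.
(Unloaded it would have been 3.50 V.)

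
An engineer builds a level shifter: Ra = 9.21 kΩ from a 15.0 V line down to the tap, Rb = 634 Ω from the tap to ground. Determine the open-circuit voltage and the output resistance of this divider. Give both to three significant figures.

V_th = 0.966 V, R_th = 593 Ω

V_th is the open-circuit tap voltage: 15.0 × 634/(9210 + 634) = 0.966 V.
With the supply zeroed, Ra and Rb appear in parallel from the tap: R_th = Ra‖Rb = (9210 × 634)/9844 = 593 Ω.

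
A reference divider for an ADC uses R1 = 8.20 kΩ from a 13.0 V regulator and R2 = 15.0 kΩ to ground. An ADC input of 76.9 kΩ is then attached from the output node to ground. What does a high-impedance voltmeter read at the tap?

The load sits in parallel with R2: R2‖R_L = (15.0 × 76.9) / (15.0 + 76.9) = 12.55 kΩ.
V_out = 13.0 × 12.55 / (8.20 + 12.55) = 13.0 × 12.55/20.75 = 7.86 V.

V_out ≈ 7.86 V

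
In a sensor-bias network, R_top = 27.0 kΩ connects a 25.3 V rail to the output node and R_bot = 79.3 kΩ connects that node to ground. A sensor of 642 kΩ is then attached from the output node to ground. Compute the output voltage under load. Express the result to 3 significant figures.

The load sits in parallel with R_bot: R_bot‖R_L = (79.3 × 642) / (79.3 + 642) = 70.58 kΩ.
V_out = 25.3 × 70.58 / (27.0 + 70.58) = 25.3 × 70.58/97.58 = 18.3 V.

V_out ≈ 18.3 V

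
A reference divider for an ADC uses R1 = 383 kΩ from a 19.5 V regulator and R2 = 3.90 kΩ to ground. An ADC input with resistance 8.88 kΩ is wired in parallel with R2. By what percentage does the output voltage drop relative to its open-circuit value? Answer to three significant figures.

30.3 %

The divider's output (Thévenin) resistance is R1‖R2 = 3.861 kΩ.
Fractional drop under load = R_th/(R_th + R_L) = 3.861 / (3.861 + 8.88) = 0.3030.
So the output falls by 30.3 %.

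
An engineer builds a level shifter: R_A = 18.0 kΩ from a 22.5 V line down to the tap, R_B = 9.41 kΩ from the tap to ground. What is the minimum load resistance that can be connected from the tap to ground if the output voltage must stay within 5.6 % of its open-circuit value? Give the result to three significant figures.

R_L(min) ≈ 104 kΩ

Output resistance R_th = R_A‖R_B = (18.0 × 9.41)/27.41 = 6.179 kΩ.
The fractional drop is R_th/(R_th + R_L); requiring this ≤ 0.0560 gives R_L ≥ R_th(1/0.0560 − 1) = 6.179 × 16.86 = 104 kΩ.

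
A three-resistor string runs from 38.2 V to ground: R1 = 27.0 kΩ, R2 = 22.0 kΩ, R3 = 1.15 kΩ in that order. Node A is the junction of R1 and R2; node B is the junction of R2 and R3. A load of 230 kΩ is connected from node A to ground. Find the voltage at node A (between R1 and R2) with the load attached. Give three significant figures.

Below node A the series string R2+R3 = 23.15 kΩ sits in parallel with the 230 kΩ load: 21.03 kΩ.
V_A = 38.2 × 21.03/(27.0 + 21.03) = 16.7 V.

V ≈ 16.7 V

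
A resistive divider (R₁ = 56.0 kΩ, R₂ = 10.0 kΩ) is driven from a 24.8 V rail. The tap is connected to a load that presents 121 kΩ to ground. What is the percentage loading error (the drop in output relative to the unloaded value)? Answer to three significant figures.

The divider's output (Thévenin) resistance is R₁‖R₂ = 8.485 kΩ.
Fractional drop under load = R_th/(R_th + R_L) = 8.485 / (8.485 + 121) = 0.06553.
So the output falls by 6.55 %.

6.55 %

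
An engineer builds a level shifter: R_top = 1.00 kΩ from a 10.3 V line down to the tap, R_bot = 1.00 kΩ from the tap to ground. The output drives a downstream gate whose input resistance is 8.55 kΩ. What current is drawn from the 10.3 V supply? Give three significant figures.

I ≈ 5.43 mA

R_bot‖R_L = 0.8953 kΩ, so the source sees R_top + R_bot‖R_L = 1.895 kΩ.
I = 10.3 V / 1.895 kΩ = 5.43 mA.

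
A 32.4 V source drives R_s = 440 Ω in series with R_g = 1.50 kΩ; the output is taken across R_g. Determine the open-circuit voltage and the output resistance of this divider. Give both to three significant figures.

V_th is the open-circuit tap voltage: 32.4 × 1500/(440 + 1500) = 25.1 V.
With the supply zeroed, R_s and R_g appear in parallel from the tap: R_th = R_s‖R_g = (440 × 1500)/1940 = 340 Ω.

V_th = 25.1 V, R_th = 340 Ω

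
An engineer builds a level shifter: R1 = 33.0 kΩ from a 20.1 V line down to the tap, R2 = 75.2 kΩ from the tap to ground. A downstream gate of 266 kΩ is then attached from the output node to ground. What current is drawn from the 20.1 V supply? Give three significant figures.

I ≈ 0.219 mA

R2‖R_L = 58.63 kΩ, so the source sees R1 + R2‖R_L = 91.63 kΩ.
I = 20.1 V / 91.63 kΩ = 0.219 mA.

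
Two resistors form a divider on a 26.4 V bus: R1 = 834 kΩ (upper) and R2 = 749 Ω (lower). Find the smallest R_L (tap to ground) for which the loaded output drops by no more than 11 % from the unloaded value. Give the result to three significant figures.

R_L(min) ≈ 6.05 kΩ

Output resistance R_th = R1‖R2 = (834000 × 749)/834700 = 748.3 Ω.
The fractional drop is R_th/(R_th + R_L); requiring this ≤ 0.110 gives R_L ≥ R_th(1/0.110 − 1) = 748.3 × 8.091 = 6.05 kΩ.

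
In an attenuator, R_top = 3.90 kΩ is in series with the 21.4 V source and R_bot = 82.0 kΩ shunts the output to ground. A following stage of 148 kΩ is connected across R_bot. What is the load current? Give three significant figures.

R_bot‖R_L = 52.77 kΩ; V_out = 21.4 × 52.77/56.67 = 19.93 V.
I_L = V_out / R_L = 19.93 / 148 kΩ = 0.135 mA.

I_L ≈ 0.135 mA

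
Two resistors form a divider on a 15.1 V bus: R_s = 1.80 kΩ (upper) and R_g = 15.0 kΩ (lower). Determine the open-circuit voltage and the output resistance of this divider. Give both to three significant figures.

V_th = 13.5 V, R_th = 1.61 kΩ

V_th is the open-circuit tap voltage: 15.1 × 15.0/(1.80 + 15.0) = 13.5 V.
With the supply zeroed, R_s and R_g appear in parallel from the tap: R_th = R_s‖R_g = (1.80 × 15.0)/16.80 = 1.61 kΩ.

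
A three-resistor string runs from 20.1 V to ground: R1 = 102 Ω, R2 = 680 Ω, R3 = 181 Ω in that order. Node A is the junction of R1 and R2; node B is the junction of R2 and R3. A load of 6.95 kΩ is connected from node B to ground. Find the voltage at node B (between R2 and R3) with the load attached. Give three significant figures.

V ≈ 3.70 V

At node B, R3 is in parallel with the load: R3‖R_L = 176.4 Ω.
Below node A the resistance is R2 + (R3‖R_L) = 856.4 Ω, so V_A = 20.1 × 856.4/958.4 = 17.96 V.
Then V_B = V_A × (R3‖R_L)/(R2 + R3‖R_L) = 17.96 × 176.4/856.4 = 3.70 V.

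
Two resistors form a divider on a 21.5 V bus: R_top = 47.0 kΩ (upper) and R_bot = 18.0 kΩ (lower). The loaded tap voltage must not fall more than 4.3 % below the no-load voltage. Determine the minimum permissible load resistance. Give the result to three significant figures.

R_L(min) ≈ 290 kΩ

Output resistance R_th = R_top‖R_bot = (47.0 × 18.0)/65.00 = 13.02 kΩ.
The fractional drop is R_th/(R_th + R_L); requiring this ≤ 0.0430 gives R_L ≥ R_th(1/0.0430 − 1) = 13.02 × 22.26 = 290 kΩ.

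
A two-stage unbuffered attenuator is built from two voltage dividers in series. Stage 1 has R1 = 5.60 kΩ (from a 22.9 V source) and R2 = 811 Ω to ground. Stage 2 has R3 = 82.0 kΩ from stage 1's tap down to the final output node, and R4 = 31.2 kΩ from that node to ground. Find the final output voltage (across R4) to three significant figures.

Stage 2 presents R3+R4 = 113200 Ω as a load on stage 1's tap.
Stage 1's lower leg becomes R2‖(R3+R4) = 805.2 Ω, so V_mid = 22.9 × 805.2/6405 = 2.879 V.
Stage 2 is itself unloaded: V_out = V_mid × R4/(R3+R4) = 2.879 × 31200/113200 = 0.793 V.

V_out ≈ 0.793 V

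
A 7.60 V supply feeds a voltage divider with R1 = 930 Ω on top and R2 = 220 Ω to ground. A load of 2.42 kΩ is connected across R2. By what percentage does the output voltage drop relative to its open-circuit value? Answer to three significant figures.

The divider's output (Thévenin) resistance is R1‖R2 = 177.9 Ω.
Fractional drop under load = R_th/(R_th + R_L) = 177.9 / (177.9 + 2420) = 0.06848.
So the output falls by 6.85 %.

6.85 %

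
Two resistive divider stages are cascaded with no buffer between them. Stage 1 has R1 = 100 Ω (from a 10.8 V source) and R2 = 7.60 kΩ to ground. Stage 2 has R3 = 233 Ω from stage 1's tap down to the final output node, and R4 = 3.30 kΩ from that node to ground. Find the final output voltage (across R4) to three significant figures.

Stage 2 presents R3+R4 = 3533 Ω as a load on stage 1's tap.
Stage 1's lower leg becomes R2‖(R3+R4) = 2412 Ω, so V_mid = 10.8 × 2412/2512 = 10.37 V.
Stage 2 is itself unloaded: V_out = V_mid × R4/(R3+R4) = 10.37 × 3300/3533 = 9.69 V.

V_out ≈ 9.69 V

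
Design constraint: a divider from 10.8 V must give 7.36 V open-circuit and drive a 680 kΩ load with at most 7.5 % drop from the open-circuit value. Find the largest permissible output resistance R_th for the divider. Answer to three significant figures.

R_th ≤ 55.1 kΩ

Loading drop = R_th/(R_th + R_L) ≤ 0.0750, so R_th ≤ R_L · ε/(1−ε) = 680 kΩ × 0.0750/0.9250 = 55.1 kΩ.
(Any R1, R2 with R2/(R1+R2) = 0.681 and R1‖R2 ≤ 55.1 kΩ will meet the spec.)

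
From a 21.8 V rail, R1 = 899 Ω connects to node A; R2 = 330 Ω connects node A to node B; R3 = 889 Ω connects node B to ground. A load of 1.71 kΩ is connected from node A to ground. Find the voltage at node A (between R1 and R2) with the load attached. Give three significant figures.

Below node A the series string R2+R3 = 1219 Ω sits in parallel with the 1710 Ω load: 711.7 Ω.
V_A = 21.8 × 711.7/(899 + 711.7) = 9.63 V.

V ≈ 9.63 V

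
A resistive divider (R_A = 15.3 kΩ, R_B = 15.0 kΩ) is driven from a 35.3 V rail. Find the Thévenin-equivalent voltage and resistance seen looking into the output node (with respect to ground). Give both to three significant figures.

V_th = 17.5 V, R_th = 7.57 kΩ

V_th is the open-circuit tap voltage: 35.3 × 15.0/(15.3 + 15.0) = 17.5 V.
With the supply zeroed, R_A and R_B appear in parallel from the tap: R_th = R_A‖R_B = (15.3 × 15.0)/30.30 = 7.57 kΩ.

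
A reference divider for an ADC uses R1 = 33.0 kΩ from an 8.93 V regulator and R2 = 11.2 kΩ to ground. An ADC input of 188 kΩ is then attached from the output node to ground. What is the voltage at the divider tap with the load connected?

V_out ≈ 2.17 V

The load sits in parallel with R2: R2‖R_L = (11.2 × 188) / (11.2 + 188) = 10.57 kΩ.
V_out = 8.93 × 10.57 / (33.0 + 10.57) = 8.93 × 10.57/43.57 = 2.17 V.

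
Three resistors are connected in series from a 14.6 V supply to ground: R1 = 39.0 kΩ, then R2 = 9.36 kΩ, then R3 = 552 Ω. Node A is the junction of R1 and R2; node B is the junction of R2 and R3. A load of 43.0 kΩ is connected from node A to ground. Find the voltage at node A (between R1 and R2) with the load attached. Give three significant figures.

V ≈ 2.50 V

Below node A the series string R2+R3 = 9912 Ω sits in parallel with the 43000 Ω load: 8055 Ω.
V_A = 14.6 × 8055/(39000 + 8055) = 2.50 V.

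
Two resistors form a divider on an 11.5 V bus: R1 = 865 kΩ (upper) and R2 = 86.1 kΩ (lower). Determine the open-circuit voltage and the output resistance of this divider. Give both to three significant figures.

V_th = 1.04 V, R_th = 78.3 kΩ

V_th is the open-circuit tap voltage: 11.5 × 86.1/(865 + 86.1) = 1.04 V.
With the supply zeroed, R1 and R2 appear in parallel from the tap: R_th = R1‖R2 = (865 × 86.1)/951.1 = 78.3 kΩ.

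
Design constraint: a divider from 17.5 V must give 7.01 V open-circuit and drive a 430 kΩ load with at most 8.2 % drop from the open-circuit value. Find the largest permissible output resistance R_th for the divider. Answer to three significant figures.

R_th ≤ 38.4 kΩ

Loading drop = R_th/(R_th + R_L) ≤ 0.0820, so R_th ≤ R_L · ε/(1−ε) = 430 kΩ × 0.0820/0.9180 = 38.4 kΩ.
(Any R1, R2 with R2/(R1+R2) = 0.401 and R1‖R2 ≤ 38.4 kΩ will meet the spec.)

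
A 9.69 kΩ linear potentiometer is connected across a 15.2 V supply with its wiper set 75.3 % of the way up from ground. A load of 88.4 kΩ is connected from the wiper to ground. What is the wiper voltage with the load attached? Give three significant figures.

The wiper splits the pot into (1−α)R = 2.393 kΩ above and αR = 7.297 kΩ below.
Lower section ‖ load = 6.740 kΩ.
V_wiper = 15.2 × 6.740/(2.393 + 6.740) = 11.2 V.

V ≈ 11.2 V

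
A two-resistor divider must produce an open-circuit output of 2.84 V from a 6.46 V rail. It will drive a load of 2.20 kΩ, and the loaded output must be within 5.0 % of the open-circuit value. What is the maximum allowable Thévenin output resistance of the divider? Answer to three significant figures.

Loading drop = R_th/(R_th + R_L) ≤ 0.0500, so R_th ≤ R_L · ε/(1−ε) = 2.20 kΩ × 0.0500/0.9500 = 116 Ω.

R_th ≤ 116 Ω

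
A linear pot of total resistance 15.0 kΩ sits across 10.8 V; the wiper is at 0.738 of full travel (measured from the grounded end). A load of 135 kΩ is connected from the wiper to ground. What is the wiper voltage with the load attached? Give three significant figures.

V ≈ 7.80 V

The wiper splits the pot into (1−α)R = 3.930 kΩ above and αR = 11.07 kΩ below.
Lower section ‖ load = 10.23 kΩ.
V_wiper = 10.8 × 10.23/(3.930 + 10.23) = 7.80 V.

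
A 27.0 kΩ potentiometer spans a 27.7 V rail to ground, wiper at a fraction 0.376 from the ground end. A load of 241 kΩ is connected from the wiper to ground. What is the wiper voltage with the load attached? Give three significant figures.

The wiper splits the pot into (1−α)R = 16.85 kΩ above and αR = 10.15 kΩ below.
Lower section ‖ load = 9.742 kΩ.
V_wiper = 27.7 × 9.742/(16.85 + 9.742) = 10.1 V.

V ≈ 10.1 V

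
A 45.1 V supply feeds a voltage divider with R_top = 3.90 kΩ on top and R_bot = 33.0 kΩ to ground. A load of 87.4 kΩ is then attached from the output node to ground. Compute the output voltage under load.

The load sits in parallel with R_bot: R_bot‖R_L = (33.0 × 87.4) / (33.0 + 87.4) = 23.96 kΩ.
V_out = 45.1 × 23.96 / (3.90 + 23.96) = 45.1 × 23.96/27.86 = 38.8 V.
(Unloaded it would have been 40.3 V.)

V_out ≈ 38.8 V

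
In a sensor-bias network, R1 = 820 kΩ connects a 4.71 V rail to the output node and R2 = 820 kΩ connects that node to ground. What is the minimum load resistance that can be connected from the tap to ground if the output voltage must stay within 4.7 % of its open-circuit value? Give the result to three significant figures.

Output resistance R_th = R1‖R2 = (820 × 820)/1640 = 410.0 kΩ.
The fractional drop is R_th/(R_th + R_L); requiring this ≤ 0.0470 gives R_L ≥ R_th(1/0.0470 − 1) = 410.0 × 20.28 = 8.31 MΩ.

R_L(min) ≈ 8.31 MΩ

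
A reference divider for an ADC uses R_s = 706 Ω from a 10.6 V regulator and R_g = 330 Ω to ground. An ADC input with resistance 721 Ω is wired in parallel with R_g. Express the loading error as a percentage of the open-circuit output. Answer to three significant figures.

23.8 %

Unloaded V = 10.6 × 330/1036 = 3.376 V.
Loaded: R_g‖R_L = 226.4 Ω, giving V = 10.6 × 226.4/932.4 = 2.574 V.
Drop = (3.376 − 2.574) / 3.376 = 23.8 %.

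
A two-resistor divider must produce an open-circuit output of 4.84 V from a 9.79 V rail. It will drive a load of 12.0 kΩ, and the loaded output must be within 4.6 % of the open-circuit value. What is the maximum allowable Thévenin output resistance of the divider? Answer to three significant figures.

Loading drop = R_th/(R_th + R_L) ≤ 0.0460, so R_th ≤ R_L · ε/(1−ε) = 12.0 kΩ × 0.0460/0.9540 = 579 Ω.
(Any R1, R2 with R2/(R1+R2) = 0.494 and R1‖R2 ≤ 579 Ω will meet the spec.)

R_th ≤ 579 Ω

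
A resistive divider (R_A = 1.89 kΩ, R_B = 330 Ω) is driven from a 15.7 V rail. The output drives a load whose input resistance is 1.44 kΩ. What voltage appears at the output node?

The load sits in parallel with R_B: R_B‖R_L = (330 × 1440) / (330 + 1440) = 268.5 Ω.
V_out = 15.7 × 268.5 / (1890 + 268.5) = 15.7 × 268.5/2158 = 1.95 V.

V_out ≈ 1.95 V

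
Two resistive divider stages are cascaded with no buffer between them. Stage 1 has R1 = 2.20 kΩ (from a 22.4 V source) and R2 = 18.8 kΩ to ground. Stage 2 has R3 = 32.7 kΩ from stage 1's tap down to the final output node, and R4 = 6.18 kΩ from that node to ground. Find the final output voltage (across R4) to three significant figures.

V_out ≈ 3.03 V

Stage 2 presents R3+R4 = 38.88 kΩ as a load on stage 1's tap.
Stage 1's lower leg becomes R2‖(R3+R4) = 12.67 kΩ, so V_mid = 22.4 × 12.67/14.87 = 19.09 V.
Stage 2 is itself unloaded: V_out = V_mid × R4/(R3+R4) = 19.09 × 6.18/38.88 = 3.03 V.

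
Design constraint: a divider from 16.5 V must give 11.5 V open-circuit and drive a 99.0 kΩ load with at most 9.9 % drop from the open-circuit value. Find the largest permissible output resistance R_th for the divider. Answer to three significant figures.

Loading drop = R_th/(R_th + R_L) ≤ 0.0990, so R_th ≤ R_L · ε/(1−ε) = 99.0 kΩ × 0.0990/0.9010 = 10.9 kΩ.
(Any R1, R2 with R2/(R1+R2) = 0.697 and R1‖R2 ≤ 10.9 kΩ will meet the spec.)

R_th ≤ 10.9 kΩ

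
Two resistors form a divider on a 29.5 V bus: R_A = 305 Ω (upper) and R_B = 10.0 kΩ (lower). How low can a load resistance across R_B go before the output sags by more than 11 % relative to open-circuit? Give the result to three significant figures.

R_L(min) ≈ 2.39 kΩ

Output resistance R_th = R_A‖R_B = (305 × 10000)/10300 = 296.0 Ω.
The fractional drop is R_th/(R_th + R_L); requiring this ≤ 0.110 gives R_L ≥ R_th(1/0.110 − 1) = 296.0 × 8.091 = 2.39 kΩ.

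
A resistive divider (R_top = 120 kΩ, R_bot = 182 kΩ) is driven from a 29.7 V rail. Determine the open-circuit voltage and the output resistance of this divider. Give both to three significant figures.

V_th = 17.9 V, R_th = 72.3 kΩ

V_th is the open-circuit tap voltage: 29.7 × 182/(120 + 182) = 17.9 V.
With the supply zeroed, R_top and R_bot appear in parallel from the tap: R_th = R_top‖R_bot = (120 × 182)/302.0 = 72.3 kΩ.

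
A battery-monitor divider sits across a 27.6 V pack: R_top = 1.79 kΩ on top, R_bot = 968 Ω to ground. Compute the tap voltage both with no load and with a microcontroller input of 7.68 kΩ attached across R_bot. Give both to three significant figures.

Unloaded: 9.69 V; loaded: 8.95 V

Open-circuit: V = 27.6 × 968/(1790 + 968) = 9.69 V.
With the load, R_bot becomes R_bot‖R_L = 859.6 Ω, so V = 27.6 × 859.6/2650 = 8.95 V.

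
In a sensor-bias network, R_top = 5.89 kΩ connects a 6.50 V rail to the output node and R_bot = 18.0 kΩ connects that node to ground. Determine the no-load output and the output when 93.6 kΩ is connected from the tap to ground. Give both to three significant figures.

Unloaded: 4.90 V; loaded: 4.68 V

Open-circuit: V = 6.50 × 18.0/(5.89 + 18.0) = 4.90 V.
With the load, R_bot becomes R_bot‖R_L = 15.10 kΩ, so V = 6.50 × 15.10/20.99 = 4.68 V.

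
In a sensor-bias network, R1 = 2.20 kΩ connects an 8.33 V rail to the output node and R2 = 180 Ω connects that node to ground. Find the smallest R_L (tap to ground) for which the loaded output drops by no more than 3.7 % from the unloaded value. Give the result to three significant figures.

Output resistance R_th = R1‖R2 = (2200 × 180)/2380 = 166.4 Ω.
The fractional drop is R_th/(R_th + R_L); requiring this ≤ 0.0370 gives R_L ≥ R_th(1/0.0370 − 1) = 166.4 × 26.03 = 4.33 kΩ.

R_L(min) ≈ 4.33 kΩ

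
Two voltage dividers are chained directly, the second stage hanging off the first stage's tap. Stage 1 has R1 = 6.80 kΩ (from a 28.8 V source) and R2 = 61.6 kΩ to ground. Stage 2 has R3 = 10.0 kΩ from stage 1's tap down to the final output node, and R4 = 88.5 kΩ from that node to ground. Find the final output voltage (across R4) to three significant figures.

Stage 2 presents R3+R4 = 98.50 kΩ as a load on stage 1's tap.
Stage 1's lower leg becomes R2‖(R3+R4) = 37.90 kΩ, so V_mid = 28.8 × 37.90/44.70 = 24.42 V.
Stage 2 is itself unloaded: V_out = V_mid × R4/(R3+R4) = 24.42 × 88.5/98.50 = 21.9 V.

V_out ≈ 21.9 V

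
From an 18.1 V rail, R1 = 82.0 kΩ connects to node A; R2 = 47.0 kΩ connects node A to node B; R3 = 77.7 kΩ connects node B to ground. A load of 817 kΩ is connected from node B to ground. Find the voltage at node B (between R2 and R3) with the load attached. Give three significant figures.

V ≈ 6.42 V

At node B, R3 is in parallel with the load: R3‖R_L = 70.95 kΩ.
Below node A the resistance is R2 + (R3‖R_L) = 118.0 kΩ, so V_A = 18.1 × 118.0/200.0 = 10.68 V.
Then V_B = V_A × (R3‖R_L)/(R2 + R3‖R_L) = 10.68 × 70.95/118.0 = 6.42 V.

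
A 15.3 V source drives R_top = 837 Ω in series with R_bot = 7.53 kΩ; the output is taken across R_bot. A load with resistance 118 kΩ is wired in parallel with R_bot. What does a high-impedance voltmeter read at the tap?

V_out ≈ 13.7 V

The load sits in parallel with R_bot: R_bot‖R_L = (7530 × 118000) / (7530 + 118000) = 7078 Ω.
V_out = 15.3 × 7078 / (837 + 7078) = 15.3 × 7078/7915 = 13.7 V.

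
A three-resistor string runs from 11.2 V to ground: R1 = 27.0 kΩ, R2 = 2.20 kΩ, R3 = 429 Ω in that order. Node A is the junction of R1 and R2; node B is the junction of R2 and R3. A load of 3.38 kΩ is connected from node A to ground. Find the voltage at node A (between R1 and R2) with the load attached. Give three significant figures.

Below node A the series string R2+R3 = 2629 Ω sits in parallel with the 3380 Ω load: 1479 Ω.
V_A = 11.2 × 1479/(27000 + 1479) = 0.582 V.

V ≈ 0.582 V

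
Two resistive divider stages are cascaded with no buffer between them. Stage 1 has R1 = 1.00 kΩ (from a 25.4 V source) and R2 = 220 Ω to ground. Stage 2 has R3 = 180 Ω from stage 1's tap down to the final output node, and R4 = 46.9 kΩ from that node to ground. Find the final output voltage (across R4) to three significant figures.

Stage 2 presents R3+R4 = 47080 Ω as a load on stage 1's tap.
Stage 1's lower leg becomes R2‖(R3+R4) = 219.0 Ω, so V_mid = 25.4 × 219.0/1219 = 4.563 V.
Stage 2 is itself unloaded: V_out = V_mid × R4/(R3+R4) = 4.563 × 46900/47080 = 4.55 V.

V_out ≈ 4.55 V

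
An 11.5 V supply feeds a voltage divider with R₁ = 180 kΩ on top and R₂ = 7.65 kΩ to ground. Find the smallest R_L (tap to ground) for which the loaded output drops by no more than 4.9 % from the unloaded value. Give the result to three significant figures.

R_L(min) ≈ 142 kΩ

Output resistance R_th = R₁‖R₂ = (180 × 7.65)/187.7 = 7.338 kΩ.
The fractional drop is R_th/(R_th + R_L); requiring this ≤ 0.0490 gives R_L ≥ R_th(1/0.0490 − 1) = 7.338 × 19.41 = 142 kΩ.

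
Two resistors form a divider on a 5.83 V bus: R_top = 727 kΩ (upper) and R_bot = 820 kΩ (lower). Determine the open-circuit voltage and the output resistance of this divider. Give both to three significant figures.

V_th is the open-circuit tap voltage: 5.83 × 820/(727 + 820) = 3.09 V.
With the supply zeroed, R_top and R_bot appear in parallel from the tap: R_th = R_top‖R_bot = (727 × 820)/1547 = 385 kΩ.

V_th = 3.09 V, R_th = 385 kΩ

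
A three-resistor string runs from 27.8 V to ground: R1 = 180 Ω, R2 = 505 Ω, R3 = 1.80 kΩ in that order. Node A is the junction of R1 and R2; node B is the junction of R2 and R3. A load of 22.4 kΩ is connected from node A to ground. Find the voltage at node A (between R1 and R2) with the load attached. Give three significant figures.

Below node A the series string R2+R3 = 2305 Ω sits in parallel with the 22400 Ω load: 2090 Ω.
V_A = 27.8 × 2090/(180 + 2090) = 25.6 V.

V ≈ 25.6 V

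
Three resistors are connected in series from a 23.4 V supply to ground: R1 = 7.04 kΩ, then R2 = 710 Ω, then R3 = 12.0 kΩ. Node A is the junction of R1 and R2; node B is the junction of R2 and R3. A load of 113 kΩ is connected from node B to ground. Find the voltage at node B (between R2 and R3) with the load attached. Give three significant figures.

V ≈ 13.6 V

At node B, R3 is in parallel with the load: R3‖R_L = 10850 Ω.
Below node A the resistance is R2 + (R3‖R_L) = 11560 Ω, so V_A = 23.4 × 11560/18600 = 14.54 V.
Then V_B = V_A × (R3‖R_L)/(R2 + R3‖R_L) = 14.54 × 10850/11560 = 13.6 V.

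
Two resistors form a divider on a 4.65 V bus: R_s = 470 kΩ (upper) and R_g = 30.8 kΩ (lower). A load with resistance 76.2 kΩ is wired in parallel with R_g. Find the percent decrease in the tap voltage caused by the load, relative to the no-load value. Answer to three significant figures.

27.5 %

Unloaded V = 4.65 × 30.8/500.8 = 0.2860 V.
Loaded: R_g‖R_L = 21.93 kΩ, giving V = 4.65 × 21.93/491.9 = 0.2073 V.
Drop = (0.2860 − 0.2073) / 0.2860 = 27.5 %.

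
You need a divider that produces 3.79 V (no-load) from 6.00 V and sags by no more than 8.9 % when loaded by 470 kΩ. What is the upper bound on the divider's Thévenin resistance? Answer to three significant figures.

Loading drop = R_th/(R_th + R_L) ≤ 0.0890, so R_th ≤ R_L · ε/(1−ε) = 470 kΩ × 0.0890/0.9110 = 45.9 kΩ.
(Any R1, R2 with R2/(R1+R2) = 0.632 and R1‖R2 ≤ 45.9 kΩ will meet the spec.)

R_th ≤ 45.9 kΩ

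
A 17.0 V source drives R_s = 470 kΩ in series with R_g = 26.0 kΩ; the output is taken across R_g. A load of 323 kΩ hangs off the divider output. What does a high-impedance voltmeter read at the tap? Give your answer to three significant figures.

V_out ≈ 0.828 V

The load sits in parallel with R_g: R_g‖R_L = (26.0 × 323) / (26.0 + 323) = 24.06 kΩ.
V_out = 17.0 × 24.06 / (470 + 24.06) = 17.0 × 24.06/494.1 = 0.828 V.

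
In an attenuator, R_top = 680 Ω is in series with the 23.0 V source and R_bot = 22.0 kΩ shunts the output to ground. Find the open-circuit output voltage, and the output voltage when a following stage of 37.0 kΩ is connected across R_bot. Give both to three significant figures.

Unloaded: 22.3 V; loaded: 21.9 V

Open-circuit: V = 23.0 × 22000/(680 + 22000) = 22.3 V.
With the load, R_bot becomes R_bot‖R_L = 13800 Ω, so V = 23.0 × 13800/14480 = 21.9 V.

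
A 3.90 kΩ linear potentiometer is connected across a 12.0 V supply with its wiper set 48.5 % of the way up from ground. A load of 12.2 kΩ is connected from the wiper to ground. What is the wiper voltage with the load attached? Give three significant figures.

V ≈ 5.39 V

The wiper splits the pot into (1−α)R = 2.009 kΩ above and αR = 1.891 kΩ below.
Lower section ‖ load = 1.638 kΩ.
V_wiper = 12.0 × 1.638/(2.009 + 1.638) = 5.39 V.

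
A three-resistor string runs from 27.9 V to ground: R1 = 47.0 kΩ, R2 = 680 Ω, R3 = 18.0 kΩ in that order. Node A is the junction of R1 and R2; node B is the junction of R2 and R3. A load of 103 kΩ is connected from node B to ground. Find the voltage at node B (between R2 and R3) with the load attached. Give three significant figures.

At node B, R3 is in parallel with the load: R3‖R_L = 15320 Ω.
Below node A the resistance is R2 + (R3‖R_L) = 16000 Ω, so V_A = 27.9 × 16000/63000 = 7.086 V.
Then V_B = V_A × (R3‖R_L)/(R2 + R3‖R_L) = 7.086 × 15320/16000 = 6.79 V.

V ≈ 6.79 V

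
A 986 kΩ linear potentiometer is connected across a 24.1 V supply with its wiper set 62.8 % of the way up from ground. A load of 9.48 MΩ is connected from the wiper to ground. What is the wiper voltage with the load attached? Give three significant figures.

V ≈ 14.8 V

The wiper splits the pot into (1−α)R = 366.8 kΩ above and αR = 619.2 kΩ below.
Lower section ‖ load = 581.2 kΩ.
V_wiper = 24.1 × 581.2/(366.8 + 581.2) = 14.8 V.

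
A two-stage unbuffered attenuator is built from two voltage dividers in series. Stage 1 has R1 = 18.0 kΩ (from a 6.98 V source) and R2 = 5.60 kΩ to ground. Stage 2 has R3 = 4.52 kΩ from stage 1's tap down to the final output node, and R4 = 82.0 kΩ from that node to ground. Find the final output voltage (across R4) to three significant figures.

Stage 2 presents R3+R4 = 86.52 kΩ as a load on stage 1's tap.
Stage 1's lower leg becomes R2‖(R3+R4) = 5.260 kΩ, so V_mid = 6.98 × 5.260/23.26 = 1.578 V.
Stage 2 is itself unloaded: V_out = V_mid × R4/(R3+R4) = 1.578 × 82.0/86.52 = 1.50 V.

V_out ≈ 1.50 V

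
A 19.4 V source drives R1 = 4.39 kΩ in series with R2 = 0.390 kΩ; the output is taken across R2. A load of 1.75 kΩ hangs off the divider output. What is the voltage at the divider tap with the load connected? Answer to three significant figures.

V_out ≈ 1.31 V

The load sits in parallel with R2: R2‖R_L = (390 × 1750) / (390 + 1750) = 318.9 Ω.
V_out = 19.4 × 318.9 / (4390 + 318.9) = 19.4 × 318.9/4709 = 1.31 V.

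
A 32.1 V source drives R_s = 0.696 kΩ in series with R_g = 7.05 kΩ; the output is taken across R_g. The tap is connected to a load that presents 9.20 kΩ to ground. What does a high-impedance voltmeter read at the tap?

The load sits in parallel with R_g: R_g‖R_L = (7050 × 9200) / (7050 + 9200) = 3991 Ω.
V_out = 32.1 × 3991 / (696 + 3991) = 32.1 × 3991/4687 = 27.3 V.

V_out ≈ 27.3 V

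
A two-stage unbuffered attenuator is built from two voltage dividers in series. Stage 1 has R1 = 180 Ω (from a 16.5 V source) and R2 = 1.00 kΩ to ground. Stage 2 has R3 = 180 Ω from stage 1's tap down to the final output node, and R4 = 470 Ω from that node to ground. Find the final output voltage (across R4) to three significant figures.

Stage 2 presents R3+R4 = 650.0 Ω as a load on stage 1's tap.
Stage 1's lower leg becomes R2‖(R3+R4) = 393.9 Ω, so V_mid = 16.5 × 393.9/573.9 = 11.33 V.
Stage 2 is itself unloaded: V_out = V_mid × R4/(R3+R4) = 11.33 × 470/650.0 = 8.19 V.

V_out ≈ 8.19 V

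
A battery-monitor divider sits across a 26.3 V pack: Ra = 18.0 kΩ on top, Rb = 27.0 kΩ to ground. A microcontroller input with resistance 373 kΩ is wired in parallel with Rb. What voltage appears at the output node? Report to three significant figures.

The load sits in parallel with Rb: Rb‖R_L = (27.0 × 373) / (27.0 + 373) = 25.18 kΩ.
V_out = 26.3 × 25.18 / (18.0 + 25.18) = 26.3 × 25.18/43.18 = 15.3 V.

V_out ≈ 15.3 V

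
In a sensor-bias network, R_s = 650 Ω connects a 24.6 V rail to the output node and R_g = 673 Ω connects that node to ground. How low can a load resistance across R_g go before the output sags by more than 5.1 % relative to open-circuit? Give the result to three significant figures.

R_L(min) ≈ 6.15 kΩ

Output resistance R_th = R_s‖R_g = (650 × 673)/1323 = 330.7 Ω.
The fractional drop is R_th/(R_th + R_L); requiring this ≤ 0.0510 gives R_L ≥ R_th(1/0.0510 − 1) = 330.7 × 18.61 = 6.15 kΩ.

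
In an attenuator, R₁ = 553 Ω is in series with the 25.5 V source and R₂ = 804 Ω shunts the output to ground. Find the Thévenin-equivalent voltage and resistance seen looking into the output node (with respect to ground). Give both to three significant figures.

V_th is the open-circuit tap voltage: 25.5 × 804/(553 + 804) = 15.1 V.
With the supply zeroed, R₁ and R₂ appear in parallel from the tap: R_th = R₁‖R₂ = (553 × 804)/1357 = 328 Ω.

V_th = 15.1 V, R_th = 328 Ω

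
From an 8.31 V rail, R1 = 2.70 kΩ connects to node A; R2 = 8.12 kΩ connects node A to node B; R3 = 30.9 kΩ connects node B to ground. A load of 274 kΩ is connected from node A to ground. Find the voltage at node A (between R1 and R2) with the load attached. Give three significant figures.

V ≈ 7.70 V

Below node A the series string R2+R3 = 39.02 kΩ sits in parallel with the 274 kΩ load: 34.16 kΩ.
V_A = 8.31 × 34.16/(2.70 + 34.16) = 7.70 V.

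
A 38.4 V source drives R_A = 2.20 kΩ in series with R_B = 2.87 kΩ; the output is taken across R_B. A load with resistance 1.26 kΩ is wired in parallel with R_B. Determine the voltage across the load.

V_out ≈ 10.9 V

The load sits in parallel with R_B: R_B‖R_L = (2.87 × 1.26) / (2.87 + 1.26) = 0.8756 kΩ.
V_out = 38.4 × 0.8756 / (2.20 + 0.8756) = 38.4 × 0.8756/3.076 = 10.9 V.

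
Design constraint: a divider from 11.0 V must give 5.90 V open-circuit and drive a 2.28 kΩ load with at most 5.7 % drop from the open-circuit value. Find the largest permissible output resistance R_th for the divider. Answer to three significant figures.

Loading drop = R_th/(R_th + R_L) ≤ 0.0570, so R_th ≤ R_L · ε/(1−ε) = 2.28 kΩ × 0.0570/0.9430 = 138 Ω.

R_th ≤ 138 Ω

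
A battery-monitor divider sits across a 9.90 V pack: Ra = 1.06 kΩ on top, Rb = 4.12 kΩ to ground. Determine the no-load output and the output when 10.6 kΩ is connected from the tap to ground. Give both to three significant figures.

Open-circuit: V = 9.90 × 4.12/(1.06 + 4.12) = 7.87 V.
With the load, Rb becomes Rb‖R_L = 2.967 kΩ, so V = 9.90 × 2.967/4.027 = 7.29 V.

Unloaded: 7.87 V; loaded: 7.29 V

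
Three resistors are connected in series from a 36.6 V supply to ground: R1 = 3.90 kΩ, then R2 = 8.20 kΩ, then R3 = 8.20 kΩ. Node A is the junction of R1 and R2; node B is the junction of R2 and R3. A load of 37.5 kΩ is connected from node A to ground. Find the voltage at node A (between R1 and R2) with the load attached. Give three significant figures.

Below node A the series string R2+R3 = 16.40 kΩ sits in parallel with the 37.5 kΩ load: 11.41 kΩ.
V_A = 36.6 × 11.41/(3.90 + 11.41) = 27.3 V.

V ≈ 27.3 V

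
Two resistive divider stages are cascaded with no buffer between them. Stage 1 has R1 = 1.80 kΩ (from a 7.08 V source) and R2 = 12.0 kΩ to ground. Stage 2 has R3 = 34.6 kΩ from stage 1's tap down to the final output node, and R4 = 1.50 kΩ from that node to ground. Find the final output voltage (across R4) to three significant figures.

V_out ≈ 0.245 V

Stage 2 presents R3+R4 = 36.10 kΩ as a load on stage 1's tap.
Stage 1's lower leg becomes R2‖(R3+R4) = 9.006 kΩ, so V_mid = 7.08 × 9.006/10.81 = 5.901 V.
Stage 2 is itself unloaded: V_out = V_mid × R4/(R3+R4) = 5.901 × 1.50/36.10 = 0.245 V.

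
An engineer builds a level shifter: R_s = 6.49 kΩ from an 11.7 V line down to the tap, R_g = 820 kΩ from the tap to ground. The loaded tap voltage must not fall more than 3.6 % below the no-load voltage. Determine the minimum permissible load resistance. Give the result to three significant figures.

Output resistance R_th = R_s‖R_g = (6.49 × 820)/826.5 = 6.439 kΩ.
The fractional drop is R_th/(R_th + R_L); requiring this ≤ 0.0360 gives R_L ≥ R_th(1/0.0360 − 1) = 6.439 × 26.78 = 172 kΩ.

R_L(min) ≈ 172 kΩ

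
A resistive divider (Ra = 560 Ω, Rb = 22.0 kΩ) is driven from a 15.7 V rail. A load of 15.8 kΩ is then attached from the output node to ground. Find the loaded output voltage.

The load sits in parallel with Rb: Rb‖R_L = (22000 × 15800) / (22000 + 15800) = 9196 Ω.
V_out = 15.7 × 9196 / (560 + 9196) = 15.7 × 9196/9756 = 14.8 V.

V_out ≈ 14.8 V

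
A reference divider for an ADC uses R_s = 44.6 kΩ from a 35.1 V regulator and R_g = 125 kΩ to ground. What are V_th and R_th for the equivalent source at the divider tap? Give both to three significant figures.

V_th = 25.9 V, R_th = 32.9 kΩ

V_th is the open-circuit tap voltage: 35.1 × 125/(44.6 + 125) = 25.9 V.
With the supply zeroed, R_s and R_g appear in parallel from the tap: R_th = R_s‖R_g = (44.6 × 125)/169.6 = 32.9 kΩ.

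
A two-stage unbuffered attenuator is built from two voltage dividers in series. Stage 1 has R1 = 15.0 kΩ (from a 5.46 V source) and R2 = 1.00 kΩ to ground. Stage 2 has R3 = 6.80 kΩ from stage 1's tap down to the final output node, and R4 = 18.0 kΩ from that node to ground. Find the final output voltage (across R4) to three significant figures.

Stage 2 presents R3+R4 = 24.80 kΩ as a load on stage 1's tap.
Stage 1's lower leg becomes R2‖(R3+R4) = 0.9612 kΩ, so V_mid = 5.46 × 0.9612/15.96 = 0.3288 V.
Stage 2 is itself unloaded: V_out = V_mid × R4/(R3+R4) = 0.3288 × 18.0/24.80 = 0.239 V.

V_out ≈ 0.239 V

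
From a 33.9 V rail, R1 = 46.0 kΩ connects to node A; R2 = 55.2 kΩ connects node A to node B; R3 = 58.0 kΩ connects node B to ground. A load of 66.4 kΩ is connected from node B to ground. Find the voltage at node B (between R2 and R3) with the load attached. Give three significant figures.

At node B, R3 is in parallel with the load: R3‖R_L = 30.96 kΩ.
Below node A the resistance is R2 + (R3‖R_L) = 86.16 kΩ, so V_A = 33.9 × 86.16/132.2 = 22.10 V.
Then V_B = V_A × (R3‖R_L)/(R2 + R3‖R_L) = 22.10 × 30.96/86.16 = 7.94 V.

V ≈ 7.94 V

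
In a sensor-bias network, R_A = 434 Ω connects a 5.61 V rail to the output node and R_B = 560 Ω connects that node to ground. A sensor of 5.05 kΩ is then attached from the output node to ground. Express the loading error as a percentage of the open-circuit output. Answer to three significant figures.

The divider's output (Thévenin) resistance is R_A‖R_B = 244.5 Ω.
Fractional drop under load = R_th/(R_th + R_L) = 244.5 / (244.5 + 5050) = 0.04618.
So the output falls by 4.62 %.

4.62 %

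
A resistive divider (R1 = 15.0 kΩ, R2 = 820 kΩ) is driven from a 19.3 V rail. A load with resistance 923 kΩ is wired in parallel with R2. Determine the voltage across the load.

V_out ≈ 18.7 V

The load sits in parallel with R2: R2‖R_L = (820 × 923) / (820 + 923) = 434.2 kΩ.
V_out = 19.3 × 434.2 / (15.0 + 434.2) = 19.3 × 434.2/449.2 = 18.7 V.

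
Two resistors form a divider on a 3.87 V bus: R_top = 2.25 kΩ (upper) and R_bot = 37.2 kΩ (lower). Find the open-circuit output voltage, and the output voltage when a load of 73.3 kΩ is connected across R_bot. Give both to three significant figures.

Open-circuit: V = 3.87 × 37.2/(2.25 + 37.2) = 3.65 V.
With the load, R_bot becomes R_bot‖R_L = 24.68 kΩ, so V = 3.87 × 24.68/26.93 = 3.55 V.

Unloaded: 3.65 V; loaded: 3.55 V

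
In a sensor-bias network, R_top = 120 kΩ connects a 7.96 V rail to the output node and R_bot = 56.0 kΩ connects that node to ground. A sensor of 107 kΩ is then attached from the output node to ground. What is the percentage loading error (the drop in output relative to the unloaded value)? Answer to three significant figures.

26.3 %

Unloaded V = 7.96 × 56.0/176.0 = 2.533 V.
Loaded: R_bot‖R_L = 36.76 kΩ, giving V = 7.96 × 36.76/156.8 = 1.867 V.
Drop = (2.533 − 1.867) / 2.533 = 26.3 %.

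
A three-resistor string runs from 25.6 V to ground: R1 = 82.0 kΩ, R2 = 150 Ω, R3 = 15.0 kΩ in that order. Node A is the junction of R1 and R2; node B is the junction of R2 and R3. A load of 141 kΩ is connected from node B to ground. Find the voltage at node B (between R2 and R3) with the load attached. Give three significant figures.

At node B, R3 is in parallel with the load: R3‖R_L = 13560 Ω.
Below node A the resistance is R2 + (R3‖R_L) = 13710 Ω, so V_A = 25.6 × 13710/95710 = 3.667 V.
Then V_B = V_A × (R3‖R_L)/(R2 + R3‖R_L) = 3.667 × 13560/13710 = 3.63 V.

V ≈ 3.63 V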